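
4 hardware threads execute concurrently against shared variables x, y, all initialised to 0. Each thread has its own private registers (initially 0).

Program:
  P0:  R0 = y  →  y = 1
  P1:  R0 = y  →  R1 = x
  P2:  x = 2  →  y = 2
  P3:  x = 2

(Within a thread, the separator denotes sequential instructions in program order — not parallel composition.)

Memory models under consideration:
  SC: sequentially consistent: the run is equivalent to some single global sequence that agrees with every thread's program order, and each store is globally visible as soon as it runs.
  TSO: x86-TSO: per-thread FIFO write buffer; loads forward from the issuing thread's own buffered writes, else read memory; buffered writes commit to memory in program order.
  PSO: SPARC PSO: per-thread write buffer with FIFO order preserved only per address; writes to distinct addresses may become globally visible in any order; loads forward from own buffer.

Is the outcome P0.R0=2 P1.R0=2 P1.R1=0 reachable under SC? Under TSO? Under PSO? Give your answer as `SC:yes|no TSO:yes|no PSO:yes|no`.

SC:no TSO:no PSO:yes

outcome vector order: (P0.R0,P1.R0,P1.R1)
SC: 9 outcomes — {<0 0 0> <0 0 2> <0 1 0> <0 1 2> <0 2 2> <2 0 0> <2 0 2> <2 1 2> <2 2 2>}
TSO: 9 outcomes — {<0 0 0> <0 0 2> <0 1 0> <0 1 2> <0 2 2> <2 0 0> <2 0 2> <2 1 2> <2 2 2>}
PSO: 12 outcomes — {<0 0 0> <0 0 2> <0 1 0> <0 1 2> <0 2 0> <0 2 2> <2 0 0> <2 0 2> <2 1 0> <2 1 2> <2 2 0> <2 2 2>}
target <2 2 0> ∈ {PSO}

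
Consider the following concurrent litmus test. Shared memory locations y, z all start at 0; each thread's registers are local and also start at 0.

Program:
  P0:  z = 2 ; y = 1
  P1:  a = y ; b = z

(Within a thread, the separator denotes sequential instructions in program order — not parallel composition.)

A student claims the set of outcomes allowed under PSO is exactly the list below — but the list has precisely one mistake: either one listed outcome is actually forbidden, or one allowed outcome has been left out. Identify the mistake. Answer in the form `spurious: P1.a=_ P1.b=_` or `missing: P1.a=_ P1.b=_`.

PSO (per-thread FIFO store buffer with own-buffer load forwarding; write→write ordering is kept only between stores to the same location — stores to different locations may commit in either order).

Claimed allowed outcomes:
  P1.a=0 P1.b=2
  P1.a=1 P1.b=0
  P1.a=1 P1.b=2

outcome vector order: (P1.a,P1.b)
under PSO → <0 0>; <0 2>; <1 0>; <1 2>
PSO∖claimed = {<0 0>}

missing: P1.a=0 P1.b=0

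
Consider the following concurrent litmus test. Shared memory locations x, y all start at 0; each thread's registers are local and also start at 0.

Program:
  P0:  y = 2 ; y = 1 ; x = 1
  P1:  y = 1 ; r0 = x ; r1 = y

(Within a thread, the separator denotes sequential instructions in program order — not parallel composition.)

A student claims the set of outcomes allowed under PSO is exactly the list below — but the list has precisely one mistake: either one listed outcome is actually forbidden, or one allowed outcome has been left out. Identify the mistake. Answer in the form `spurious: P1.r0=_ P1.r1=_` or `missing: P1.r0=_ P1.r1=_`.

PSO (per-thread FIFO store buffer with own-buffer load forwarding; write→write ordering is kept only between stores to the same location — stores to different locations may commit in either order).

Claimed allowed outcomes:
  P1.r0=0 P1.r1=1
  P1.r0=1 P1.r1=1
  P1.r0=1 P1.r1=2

missing: P1.r0=0 P1.r1=2

outcome vector order: (P1.r0,P1.r1)
PSO (4): 0/1; 0/2; 1/1; 1/2
PSO∖claimed = {0/2}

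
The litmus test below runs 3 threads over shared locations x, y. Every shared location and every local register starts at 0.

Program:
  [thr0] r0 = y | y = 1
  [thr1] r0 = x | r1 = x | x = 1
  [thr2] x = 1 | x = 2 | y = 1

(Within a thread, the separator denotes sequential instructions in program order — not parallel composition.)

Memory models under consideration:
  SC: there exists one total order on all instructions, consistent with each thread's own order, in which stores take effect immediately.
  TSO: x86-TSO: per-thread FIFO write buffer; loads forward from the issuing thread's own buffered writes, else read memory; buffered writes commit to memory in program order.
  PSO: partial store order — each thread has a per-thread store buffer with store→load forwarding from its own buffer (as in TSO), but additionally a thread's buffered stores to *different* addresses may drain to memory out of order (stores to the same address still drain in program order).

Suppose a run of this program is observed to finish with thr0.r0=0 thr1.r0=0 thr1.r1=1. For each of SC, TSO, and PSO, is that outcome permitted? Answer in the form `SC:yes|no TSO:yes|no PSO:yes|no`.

SC:yes TSO:yes PSO:yes

outcome vector order: (thr0.r0,thr1.r0,thr1.r1)
SC: 12 outcomes — {000, 001, 002, 011, 012, 022, 100, 101, 102, 111, 112, 122}
TSO: 12 outcomes — {000, 001, 002, 011, 012, 022, 100, 101, 102, 111, 112, 122}
PSO: 12 outcomes — {000, 001, 002, 011, 012, 022, 100, 101, 102, 111, 112, 122}
target 001 ∈ {SC,TSO,PSO}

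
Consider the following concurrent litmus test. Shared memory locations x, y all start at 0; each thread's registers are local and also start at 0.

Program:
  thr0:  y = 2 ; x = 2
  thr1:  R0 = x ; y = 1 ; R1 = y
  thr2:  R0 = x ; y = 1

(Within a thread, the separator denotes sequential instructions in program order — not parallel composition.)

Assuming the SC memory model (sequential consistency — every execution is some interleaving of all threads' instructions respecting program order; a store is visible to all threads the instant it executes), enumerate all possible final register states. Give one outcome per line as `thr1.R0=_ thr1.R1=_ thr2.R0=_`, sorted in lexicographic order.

outcome vector order: (thr1.R0,thr1.R1,thr2.R0)
|SC outcomes| = 6

thr1.R0=0 thr1.R1=1 thr2.R0=0
thr1.R0=0 thr1.R1=1 thr2.R0=2
thr1.R0=0 thr1.R1=2 thr2.R0=0
thr1.R0=0 thr1.R1=2 thr2.R0=2
thr1.R0=2 thr1.R1=1 thr2.R0=0
thr1.R0=2 thr1.R1=1 thr2.R0=2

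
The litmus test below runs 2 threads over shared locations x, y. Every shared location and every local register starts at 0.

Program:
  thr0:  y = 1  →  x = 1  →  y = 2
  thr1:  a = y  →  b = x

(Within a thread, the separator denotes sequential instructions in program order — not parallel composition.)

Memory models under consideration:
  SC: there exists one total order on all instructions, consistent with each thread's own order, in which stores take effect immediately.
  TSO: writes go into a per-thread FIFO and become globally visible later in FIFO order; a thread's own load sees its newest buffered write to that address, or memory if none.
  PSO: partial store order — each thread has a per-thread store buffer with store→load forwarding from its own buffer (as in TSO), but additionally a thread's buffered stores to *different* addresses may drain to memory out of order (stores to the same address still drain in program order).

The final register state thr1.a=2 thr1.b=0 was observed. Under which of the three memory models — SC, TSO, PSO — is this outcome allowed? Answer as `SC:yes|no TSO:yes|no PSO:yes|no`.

SC:no TSO:no PSO:yes

outcome vector order: (thr1.a,thr1.b)
[SC] allowed = {0/0; 0/1; 1/0; 1/1; 2/1}
[TSO] allowed = {0/0; 0/1; 1/0; 1/1; 2/1}
[PSO] allowed = {0/0; 0/1; 1/0; 1/1; 2/0; 2/1}
target 2/0 ∈ {PSO}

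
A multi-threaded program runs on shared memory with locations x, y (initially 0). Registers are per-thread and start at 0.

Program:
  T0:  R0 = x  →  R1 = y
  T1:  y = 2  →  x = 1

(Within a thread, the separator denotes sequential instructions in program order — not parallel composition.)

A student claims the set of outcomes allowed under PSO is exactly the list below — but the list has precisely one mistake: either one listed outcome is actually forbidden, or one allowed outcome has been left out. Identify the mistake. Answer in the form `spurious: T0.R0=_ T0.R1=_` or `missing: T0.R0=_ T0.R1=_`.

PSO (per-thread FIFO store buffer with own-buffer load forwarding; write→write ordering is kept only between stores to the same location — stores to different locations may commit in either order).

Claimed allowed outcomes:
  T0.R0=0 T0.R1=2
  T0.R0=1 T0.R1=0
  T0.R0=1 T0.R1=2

outcome vector order: (T0.R0,T0.R1)
[PSO] allowed = {<0 0> <0 2> <1 0> <1 2>}
PSO∖claimed = {<0 0>}

missing: T0.R0=0 T0.R1=0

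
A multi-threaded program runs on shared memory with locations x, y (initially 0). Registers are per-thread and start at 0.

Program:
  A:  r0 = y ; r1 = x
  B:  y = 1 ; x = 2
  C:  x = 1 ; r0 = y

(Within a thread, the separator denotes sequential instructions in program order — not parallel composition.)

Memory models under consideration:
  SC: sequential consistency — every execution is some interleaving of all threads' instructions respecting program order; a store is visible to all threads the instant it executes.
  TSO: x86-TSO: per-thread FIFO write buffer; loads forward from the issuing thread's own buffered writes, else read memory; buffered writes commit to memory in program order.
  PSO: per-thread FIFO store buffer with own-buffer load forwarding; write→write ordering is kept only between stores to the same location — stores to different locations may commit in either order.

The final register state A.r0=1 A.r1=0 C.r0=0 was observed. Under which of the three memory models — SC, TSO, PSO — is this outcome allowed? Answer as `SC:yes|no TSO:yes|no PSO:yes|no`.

outcome vector order: (A.r0,A.r1,C.r0)
under SC → 000, 001, 010, 011, 020, 021, 101, 110, 111, 120, 121
under TSO → 000, 001, 010, 011, 020, 021, 100, 101, 110, 111, 120, 121
under PSO → 000, 001, 010, 011, 020, 021, 100, 101, 110, 111, 120, 121
target 100 ∈ {TSO,PSO}

SC:no TSO:yes PSO:yes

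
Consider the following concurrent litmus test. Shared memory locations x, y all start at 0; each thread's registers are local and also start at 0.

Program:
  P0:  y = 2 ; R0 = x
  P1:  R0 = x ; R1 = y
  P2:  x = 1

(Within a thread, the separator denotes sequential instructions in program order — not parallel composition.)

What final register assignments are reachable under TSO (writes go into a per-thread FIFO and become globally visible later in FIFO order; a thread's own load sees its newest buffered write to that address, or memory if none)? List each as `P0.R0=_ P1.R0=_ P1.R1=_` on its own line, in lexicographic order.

P0.R0=0 P1.R0=0 P1.R1=0
P0.R0=0 P1.R0=0 P1.R1=2
P0.R0=0 P1.R0=1 P1.R1=0
P0.R0=0 P1.R0=1 P1.R1=2
P0.R0=1 P1.R0=0 P1.R1=0
P0.R0=1 P1.R0=0 P1.R1=2
P0.R0=1 P1.R0=1 P1.R1=0
P0.R0=1 P1.R0=1 P1.R1=2

outcome vector order: (P0.R0,P1.R0,P1.R1)
|TSO outcomes| = 8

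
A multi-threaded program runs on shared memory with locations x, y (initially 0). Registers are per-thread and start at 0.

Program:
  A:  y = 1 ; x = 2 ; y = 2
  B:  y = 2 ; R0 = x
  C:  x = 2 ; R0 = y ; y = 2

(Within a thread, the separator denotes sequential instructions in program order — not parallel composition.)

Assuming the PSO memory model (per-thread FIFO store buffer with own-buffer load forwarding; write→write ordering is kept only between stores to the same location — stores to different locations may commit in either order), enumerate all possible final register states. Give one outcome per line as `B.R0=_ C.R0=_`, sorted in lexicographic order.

outcome vector order: (B.R0,C.R0)
|PSO outcomes| = 6

B.R0=0 C.R0=0
B.R0=0 C.R0=1
B.R0=0 C.R0=2
B.R0=2 C.R0=0
B.R0=2 C.R0=1
B.R0=2 C.R0=2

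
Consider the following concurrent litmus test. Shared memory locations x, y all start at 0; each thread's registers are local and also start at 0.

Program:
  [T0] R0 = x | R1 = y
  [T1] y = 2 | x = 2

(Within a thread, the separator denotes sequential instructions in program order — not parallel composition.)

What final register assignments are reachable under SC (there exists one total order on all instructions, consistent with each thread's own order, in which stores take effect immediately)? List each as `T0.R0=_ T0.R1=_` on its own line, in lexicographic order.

T0.R0=0 T0.R1=0
T0.R0=0 T0.R1=2
T0.R0=2 T0.R1=2

outcome vector order: (T0.R0,T0.R1)
|SC outcomes| = 3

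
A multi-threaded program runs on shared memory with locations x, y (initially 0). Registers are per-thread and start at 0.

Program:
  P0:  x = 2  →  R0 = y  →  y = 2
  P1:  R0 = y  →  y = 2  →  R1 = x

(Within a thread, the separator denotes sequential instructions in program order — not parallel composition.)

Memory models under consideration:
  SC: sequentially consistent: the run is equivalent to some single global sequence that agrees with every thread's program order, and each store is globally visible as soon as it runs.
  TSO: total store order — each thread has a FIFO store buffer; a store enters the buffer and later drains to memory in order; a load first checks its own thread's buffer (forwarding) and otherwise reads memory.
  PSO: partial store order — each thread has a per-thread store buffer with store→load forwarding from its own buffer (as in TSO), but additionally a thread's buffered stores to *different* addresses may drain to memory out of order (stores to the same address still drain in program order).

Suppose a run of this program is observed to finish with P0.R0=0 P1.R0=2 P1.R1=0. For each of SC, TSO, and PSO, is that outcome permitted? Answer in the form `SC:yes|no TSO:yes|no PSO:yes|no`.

SC:no TSO:no PSO:yes

outcome vector order: (P0.R0,P1.R0,P1.R1)
SC: 4 outcomes — {<0 0 2> <0 2 2> <2 0 0> <2 0 2>}
TSO: 5 outcomes — {<0 0 0> <0 0 2> <0 2 2> <2 0 0> <2 0 2>}
PSO: 6 outcomes — {<0 0 0> <0 0 2> <0 2 0> <0 2 2> <2 0 0> <2 0 2>}
target <0 2 0> ∈ {PSO}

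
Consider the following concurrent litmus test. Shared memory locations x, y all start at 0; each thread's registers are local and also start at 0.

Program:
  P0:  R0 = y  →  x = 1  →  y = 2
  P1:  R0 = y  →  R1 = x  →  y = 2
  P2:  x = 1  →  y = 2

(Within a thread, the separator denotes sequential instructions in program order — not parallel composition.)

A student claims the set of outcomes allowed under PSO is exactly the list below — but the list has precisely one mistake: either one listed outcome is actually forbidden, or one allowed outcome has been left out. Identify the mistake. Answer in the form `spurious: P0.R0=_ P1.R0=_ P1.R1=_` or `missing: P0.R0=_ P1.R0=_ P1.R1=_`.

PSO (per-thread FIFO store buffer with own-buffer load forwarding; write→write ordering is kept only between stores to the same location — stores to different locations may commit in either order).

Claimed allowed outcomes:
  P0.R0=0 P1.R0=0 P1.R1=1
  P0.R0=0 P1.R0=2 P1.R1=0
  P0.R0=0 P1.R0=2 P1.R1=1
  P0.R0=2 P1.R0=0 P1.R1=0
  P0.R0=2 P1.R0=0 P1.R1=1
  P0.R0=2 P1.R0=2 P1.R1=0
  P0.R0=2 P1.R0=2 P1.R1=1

outcome vector order: (P0.R0,P1.R0,P1.R1)
[PSO] allowed = {000, 001, 020, 021, 200, 201, 220, 221}
PSO∖claimed = {000}

missing: P0.R0=0 P1.R0=0 P1.R1=0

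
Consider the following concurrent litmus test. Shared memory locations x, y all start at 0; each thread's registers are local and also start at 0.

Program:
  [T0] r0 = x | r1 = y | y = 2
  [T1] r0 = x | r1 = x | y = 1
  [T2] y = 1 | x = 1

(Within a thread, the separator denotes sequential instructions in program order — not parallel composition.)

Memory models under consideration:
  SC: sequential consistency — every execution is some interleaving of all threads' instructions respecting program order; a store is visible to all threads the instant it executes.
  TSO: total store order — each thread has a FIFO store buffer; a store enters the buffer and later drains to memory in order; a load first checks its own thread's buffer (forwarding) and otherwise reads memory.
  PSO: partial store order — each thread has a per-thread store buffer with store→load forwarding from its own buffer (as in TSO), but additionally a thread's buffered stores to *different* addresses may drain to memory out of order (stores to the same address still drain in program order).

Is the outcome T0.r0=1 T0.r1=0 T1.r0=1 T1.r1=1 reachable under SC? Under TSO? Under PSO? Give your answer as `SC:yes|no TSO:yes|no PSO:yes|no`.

outcome vector order: (T0.r0,T0.r1,T1.r0,T1.r1)
[SC] allowed = {<0 0 0 0>, <0 0 0 1>, <0 0 1 1>, <0 1 0 0>, <0 1 0 1>, <0 1 1 1>, <1 1 0 0>, <1 1 0 1>, <1 1 1 1>}
[TSO] allowed = {<0 0 0 0>, <0 0 0 1>, <0 0 1 1>, <0 1 0 0>, <0 1 0 1>, <0 1 1 1>, <1 1 0 0>, <1 1 0 1>, <1 1 1 1>}
[PSO] allowed = {<0 0 0 0>, <0 0 0 1>, <0 0 1 1>, <0 1 0 0>, <0 1 0 1>, <0 1 1 1>, <1 0 0 0>, <1 0 0 1>, <1 0 1 1>, <1 1 0 0>, <1 1 0 1>, <1 1 1 1>}
target <1 0 1 1> ∈ {PSO}

SC:no TSO:no PSO:yes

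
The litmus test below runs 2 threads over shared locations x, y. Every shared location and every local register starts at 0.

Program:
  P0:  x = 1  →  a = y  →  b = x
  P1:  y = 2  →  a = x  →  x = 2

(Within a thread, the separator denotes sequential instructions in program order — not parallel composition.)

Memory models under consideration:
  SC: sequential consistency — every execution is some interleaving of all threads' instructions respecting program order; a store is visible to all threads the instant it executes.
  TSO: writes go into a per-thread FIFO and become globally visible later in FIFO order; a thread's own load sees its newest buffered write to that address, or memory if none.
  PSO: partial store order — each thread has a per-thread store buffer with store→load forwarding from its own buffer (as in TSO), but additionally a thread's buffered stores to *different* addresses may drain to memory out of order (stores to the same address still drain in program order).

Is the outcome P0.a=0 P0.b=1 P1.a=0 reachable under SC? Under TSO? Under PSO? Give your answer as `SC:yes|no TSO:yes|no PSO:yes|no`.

SC:no TSO:yes PSO:yes

outcome vector order: (P0.a,P0.b,P1.a)
[SC] allowed = {011 021 210 211 220 221}
[TSO] allowed = {010 011 020 021 210 211 220 221}
[PSO] allowed = {010 011 020 021 210 211 220 221}
target 010 ∈ {TSO,PSO}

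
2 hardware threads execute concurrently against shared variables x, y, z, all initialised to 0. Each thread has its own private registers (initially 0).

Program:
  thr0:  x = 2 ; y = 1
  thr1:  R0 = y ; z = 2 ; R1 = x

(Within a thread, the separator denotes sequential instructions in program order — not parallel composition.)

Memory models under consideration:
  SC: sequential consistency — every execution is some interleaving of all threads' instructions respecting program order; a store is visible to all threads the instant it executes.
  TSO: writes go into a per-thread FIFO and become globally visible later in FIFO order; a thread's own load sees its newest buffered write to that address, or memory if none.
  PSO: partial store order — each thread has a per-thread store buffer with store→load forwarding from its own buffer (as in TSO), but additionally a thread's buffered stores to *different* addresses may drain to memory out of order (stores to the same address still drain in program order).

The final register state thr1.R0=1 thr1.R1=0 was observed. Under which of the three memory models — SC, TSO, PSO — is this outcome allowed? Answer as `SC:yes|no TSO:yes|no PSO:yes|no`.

SC:no TSO:no PSO:yes

outcome vector order: (thr1.R0,thr1.R1)
[SC] allowed = {0/0, 0/2, 1/2}
[TSO] allowed = {0/0, 0/2, 1/2}
[PSO] allowed = {0/0, 0/2, 1/0, 1/2}
target 1/0 ∈ {PSO}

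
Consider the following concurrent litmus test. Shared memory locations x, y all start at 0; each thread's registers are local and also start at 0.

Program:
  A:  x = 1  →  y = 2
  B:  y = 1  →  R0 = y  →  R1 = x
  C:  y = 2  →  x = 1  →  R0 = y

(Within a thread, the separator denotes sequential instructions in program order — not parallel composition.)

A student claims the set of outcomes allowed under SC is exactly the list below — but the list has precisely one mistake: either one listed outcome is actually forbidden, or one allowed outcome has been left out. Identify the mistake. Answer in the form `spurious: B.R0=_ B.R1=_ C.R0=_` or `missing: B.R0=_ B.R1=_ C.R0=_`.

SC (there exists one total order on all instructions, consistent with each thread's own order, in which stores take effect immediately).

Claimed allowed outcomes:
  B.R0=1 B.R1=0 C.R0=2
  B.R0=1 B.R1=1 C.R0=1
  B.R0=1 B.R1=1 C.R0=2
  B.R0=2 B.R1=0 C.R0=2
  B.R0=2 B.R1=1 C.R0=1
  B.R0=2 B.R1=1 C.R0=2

missing: B.R0=1 B.R1=0 C.R0=1

outcome vector order: (B.R0,B.R1,C.R0)
[SC] allowed = {(1,0,1), (1,0,2), (1,1,1), (1,1,2), (2,0,2), (2,1,1), (2,1,2)}
SC∖claimed = {(1,0,1)}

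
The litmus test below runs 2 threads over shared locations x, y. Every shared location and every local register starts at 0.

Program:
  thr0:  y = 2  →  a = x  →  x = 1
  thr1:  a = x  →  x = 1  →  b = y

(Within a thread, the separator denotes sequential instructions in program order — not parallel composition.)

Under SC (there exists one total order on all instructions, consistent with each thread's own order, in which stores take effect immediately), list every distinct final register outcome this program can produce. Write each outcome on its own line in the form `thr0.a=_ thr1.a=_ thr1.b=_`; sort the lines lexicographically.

thr0.a=0 thr1.a=0 thr1.b=2
thr0.a=0 thr1.a=1 thr1.b=2
thr0.a=1 thr1.a=0 thr1.b=0
thr0.a=1 thr1.a=0 thr1.b=2

outcome vector order: (thr0.a,thr1.a,thr1.b)
|SC outcomes| = 4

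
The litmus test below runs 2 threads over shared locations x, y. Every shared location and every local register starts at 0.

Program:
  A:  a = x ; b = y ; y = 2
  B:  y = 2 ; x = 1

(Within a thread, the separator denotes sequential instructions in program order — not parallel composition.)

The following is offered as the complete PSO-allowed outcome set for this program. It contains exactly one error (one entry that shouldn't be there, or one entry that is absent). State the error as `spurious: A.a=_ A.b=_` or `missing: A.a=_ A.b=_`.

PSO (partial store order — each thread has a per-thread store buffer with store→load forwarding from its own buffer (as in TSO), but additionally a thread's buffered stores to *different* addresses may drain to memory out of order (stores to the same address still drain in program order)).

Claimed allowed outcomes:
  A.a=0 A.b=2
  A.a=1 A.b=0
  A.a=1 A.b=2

missing: A.a=0 A.b=0

outcome vector order: (A.a,A.b)
under PSO → <0 0> <0 2> <1 0> <1 2>
PSO∖claimed = {<0 0>}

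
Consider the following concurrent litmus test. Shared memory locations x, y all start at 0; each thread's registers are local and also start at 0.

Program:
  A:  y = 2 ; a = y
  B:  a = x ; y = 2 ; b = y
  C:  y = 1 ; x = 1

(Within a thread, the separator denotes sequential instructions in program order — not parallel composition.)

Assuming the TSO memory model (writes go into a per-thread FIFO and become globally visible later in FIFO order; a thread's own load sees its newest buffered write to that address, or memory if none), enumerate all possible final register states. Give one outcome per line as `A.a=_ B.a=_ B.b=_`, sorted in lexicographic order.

A.a=1 B.a=0 B.b=1
A.a=1 B.a=0 B.b=2
A.a=1 B.a=1 B.b=2
A.a=2 B.a=0 B.b=1
A.a=2 B.a=0 B.b=2
A.a=2 B.a=1 B.b=2

outcome vector order: (A.a,B.a,B.b)
|TSO outcomes| = 6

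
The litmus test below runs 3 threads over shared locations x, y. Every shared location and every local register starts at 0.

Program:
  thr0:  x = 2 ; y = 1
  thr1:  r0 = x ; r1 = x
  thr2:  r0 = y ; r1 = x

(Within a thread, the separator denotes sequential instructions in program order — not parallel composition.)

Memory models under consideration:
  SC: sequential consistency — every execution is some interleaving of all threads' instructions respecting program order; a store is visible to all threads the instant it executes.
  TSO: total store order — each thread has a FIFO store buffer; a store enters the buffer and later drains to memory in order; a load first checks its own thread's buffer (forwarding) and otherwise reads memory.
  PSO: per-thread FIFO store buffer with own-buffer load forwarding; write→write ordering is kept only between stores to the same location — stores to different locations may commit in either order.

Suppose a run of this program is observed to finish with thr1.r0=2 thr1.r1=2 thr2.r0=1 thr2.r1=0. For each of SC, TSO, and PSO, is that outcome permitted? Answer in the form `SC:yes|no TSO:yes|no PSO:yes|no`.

outcome vector order: (thr1.r0,thr1.r1,thr2.r0,thr2.r1)
SC: 9 outcomes — {(0,0,0,0); (0,0,0,2); (0,0,1,2); (0,2,0,0); (0,2,0,2); (0,2,1,2); (2,2,0,0); (2,2,0,2); (2,2,1,2)}
TSO: 9 outcomes — {(0,0,0,0); (0,0,0,2); (0,0,1,2); (0,2,0,0); (0,2,0,2); (0,2,1,2); (2,2,0,0); (2,2,0,2); (2,2,1,2)}
PSO: 12 outcomes — {(0,0,0,0); (0,0,0,2); (0,0,1,0); (0,0,1,2); (0,2,0,0); (0,2,0,2); (0,2,1,0); (0,2,1,2); (2,2,0,0); (2,2,0,2); (2,2,1,0); (2,2,1,2)}
target (2,2,1,0) ∈ {PSO}

SC:no TSO:no PSO:yes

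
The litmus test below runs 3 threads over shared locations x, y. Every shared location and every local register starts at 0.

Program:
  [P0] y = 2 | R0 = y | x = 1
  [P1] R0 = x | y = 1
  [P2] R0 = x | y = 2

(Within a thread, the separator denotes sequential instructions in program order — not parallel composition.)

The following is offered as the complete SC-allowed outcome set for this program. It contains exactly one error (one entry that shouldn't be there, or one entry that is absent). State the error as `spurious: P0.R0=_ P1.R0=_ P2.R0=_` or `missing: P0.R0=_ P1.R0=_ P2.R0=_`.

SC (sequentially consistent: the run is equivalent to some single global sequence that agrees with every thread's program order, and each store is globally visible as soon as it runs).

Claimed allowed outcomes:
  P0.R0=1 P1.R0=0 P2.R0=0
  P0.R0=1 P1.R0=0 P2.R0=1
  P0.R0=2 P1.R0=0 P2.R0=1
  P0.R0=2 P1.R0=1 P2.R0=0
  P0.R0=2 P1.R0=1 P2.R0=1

missing: P0.R0=2 P1.R0=0 P2.R0=0

outcome vector order: (P0.R0,P1.R0,P2.R0)
under SC → <1 0 0>; <1 0 1>; <2 0 0>; <2 0 1>; <2 1 0>; <2 1 1>
SC∖claimed = {<2 0 0>}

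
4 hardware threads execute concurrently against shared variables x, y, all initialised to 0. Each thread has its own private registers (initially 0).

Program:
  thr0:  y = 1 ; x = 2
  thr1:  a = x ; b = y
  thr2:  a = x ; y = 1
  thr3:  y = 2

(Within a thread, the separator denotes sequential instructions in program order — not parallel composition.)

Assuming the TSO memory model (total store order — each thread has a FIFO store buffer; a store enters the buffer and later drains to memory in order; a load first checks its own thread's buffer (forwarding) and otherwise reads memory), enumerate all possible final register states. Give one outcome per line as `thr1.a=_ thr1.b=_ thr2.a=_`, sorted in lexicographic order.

thr1.a=0 thr1.b=0 thr2.a=0
thr1.a=0 thr1.b=0 thr2.a=2
thr1.a=0 thr1.b=1 thr2.a=0
thr1.a=0 thr1.b=1 thr2.a=2
thr1.a=0 thr1.b=2 thr2.a=0
thr1.a=0 thr1.b=2 thr2.a=2
thr1.a=2 thr1.b=1 thr2.a=0
thr1.a=2 thr1.b=1 thr2.a=2
thr1.a=2 thr1.b=2 thr2.a=0
thr1.a=2 thr1.b=2 thr2.a=2

outcome vector order: (thr1.a,thr1.b,thr2.a)
|TSO outcomes| = 10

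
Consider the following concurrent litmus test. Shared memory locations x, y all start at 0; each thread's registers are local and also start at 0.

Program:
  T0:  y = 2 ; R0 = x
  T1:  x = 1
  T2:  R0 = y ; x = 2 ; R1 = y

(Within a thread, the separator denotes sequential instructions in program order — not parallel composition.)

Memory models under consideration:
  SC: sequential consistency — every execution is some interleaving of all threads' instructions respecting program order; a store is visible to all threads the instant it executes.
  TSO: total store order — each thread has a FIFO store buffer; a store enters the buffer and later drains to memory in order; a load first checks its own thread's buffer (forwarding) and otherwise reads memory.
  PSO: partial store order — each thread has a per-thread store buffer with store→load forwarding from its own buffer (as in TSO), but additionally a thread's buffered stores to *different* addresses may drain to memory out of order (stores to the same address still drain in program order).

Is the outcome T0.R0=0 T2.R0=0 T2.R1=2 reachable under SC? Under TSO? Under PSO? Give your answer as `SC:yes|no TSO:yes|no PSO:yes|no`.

SC:yes TSO:yes PSO:yes

outcome vector order: (T0.R0,T2.R0,T2.R1)
[SC] allowed = {002, 022, 100, 102, 122, 200, 202, 222}
[TSO] allowed = {000, 002, 022, 100, 102, 122, 200, 202, 222}
[PSO] allowed = {000, 002, 022, 100, 102, 122, 200, 202, 222}
target 002 ∈ {SC,TSO,PSO}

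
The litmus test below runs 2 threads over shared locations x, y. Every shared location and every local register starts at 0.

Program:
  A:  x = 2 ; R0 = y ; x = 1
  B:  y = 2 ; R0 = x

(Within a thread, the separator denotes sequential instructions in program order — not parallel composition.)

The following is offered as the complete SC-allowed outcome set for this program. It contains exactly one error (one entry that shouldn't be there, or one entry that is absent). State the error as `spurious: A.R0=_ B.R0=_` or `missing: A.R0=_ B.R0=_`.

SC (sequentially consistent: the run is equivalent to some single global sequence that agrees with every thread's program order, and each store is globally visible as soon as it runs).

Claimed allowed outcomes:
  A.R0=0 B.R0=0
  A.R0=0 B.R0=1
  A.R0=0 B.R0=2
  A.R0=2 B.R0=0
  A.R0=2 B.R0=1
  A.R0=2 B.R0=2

outcome vector order: (A.R0,B.R0)
SC: 5 outcomes — {0/1, 0/2, 2/0, 2/1, 2/2}
claimed∖SC = {0/0}

spurious: A.R0=0 B.R0=0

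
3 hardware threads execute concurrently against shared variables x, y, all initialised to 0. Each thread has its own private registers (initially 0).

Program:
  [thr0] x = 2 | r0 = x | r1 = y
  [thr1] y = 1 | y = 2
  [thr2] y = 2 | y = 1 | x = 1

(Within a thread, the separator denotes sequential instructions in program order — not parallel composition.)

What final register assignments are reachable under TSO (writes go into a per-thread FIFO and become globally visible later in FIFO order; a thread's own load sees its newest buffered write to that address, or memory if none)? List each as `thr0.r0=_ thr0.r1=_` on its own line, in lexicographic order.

thr0.r0=1 thr0.r1=1
thr0.r0=1 thr0.r1=2
thr0.r0=2 thr0.r1=0
thr0.r0=2 thr0.r1=1
thr0.r0=2 thr0.r1=2

outcome vector order: (thr0.r0,thr0.r1)
|TSO outcomes| = 5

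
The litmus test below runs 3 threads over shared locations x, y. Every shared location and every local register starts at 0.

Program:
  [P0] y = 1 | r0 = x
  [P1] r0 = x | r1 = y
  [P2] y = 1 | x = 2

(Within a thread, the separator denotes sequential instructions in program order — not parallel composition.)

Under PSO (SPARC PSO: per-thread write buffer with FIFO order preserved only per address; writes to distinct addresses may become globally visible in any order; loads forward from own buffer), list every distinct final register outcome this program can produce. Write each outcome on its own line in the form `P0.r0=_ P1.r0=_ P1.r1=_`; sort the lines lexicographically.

P0.r0=0 P1.r0=0 P1.r1=0
P0.r0=0 P1.r0=0 P1.r1=1
P0.r0=0 P1.r0=2 P1.r1=0
P0.r0=0 P1.r0=2 P1.r1=1
P0.r0=2 P1.r0=0 P1.r1=0
P0.r0=2 P1.r0=0 P1.r1=1
P0.r0=2 P1.r0=2 P1.r1=0
P0.r0=2 P1.r0=2 P1.r1=1

outcome vector order: (P0.r0,P1.r0,P1.r1)
|PSO outcomes| = 8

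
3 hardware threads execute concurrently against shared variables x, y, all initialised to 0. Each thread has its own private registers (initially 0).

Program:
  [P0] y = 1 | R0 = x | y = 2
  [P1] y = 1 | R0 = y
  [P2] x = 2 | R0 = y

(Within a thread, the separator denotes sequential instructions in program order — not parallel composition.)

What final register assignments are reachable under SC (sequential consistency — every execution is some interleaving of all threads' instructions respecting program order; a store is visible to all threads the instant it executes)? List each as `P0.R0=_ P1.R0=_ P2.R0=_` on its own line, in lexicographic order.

P0.R0=0 P1.R0=1 P2.R0=1
P0.R0=0 P1.R0=1 P2.R0=2
P0.R0=0 P1.R0=2 P2.R0=1
P0.R0=0 P1.R0=2 P2.R0=2
P0.R0=2 P1.R0=1 P2.R0=0
P0.R0=2 P1.R0=1 P2.R0=1
P0.R0=2 P1.R0=1 P2.R0=2
P0.R0=2 P1.R0=2 P2.R0=0
P0.R0=2 P1.R0=2 P2.R0=1
P0.R0=2 P1.R0=2 P2.R0=2

outcome vector order: (P0.R0,P1.R0,P2.R0)
|SC outcomes| = 10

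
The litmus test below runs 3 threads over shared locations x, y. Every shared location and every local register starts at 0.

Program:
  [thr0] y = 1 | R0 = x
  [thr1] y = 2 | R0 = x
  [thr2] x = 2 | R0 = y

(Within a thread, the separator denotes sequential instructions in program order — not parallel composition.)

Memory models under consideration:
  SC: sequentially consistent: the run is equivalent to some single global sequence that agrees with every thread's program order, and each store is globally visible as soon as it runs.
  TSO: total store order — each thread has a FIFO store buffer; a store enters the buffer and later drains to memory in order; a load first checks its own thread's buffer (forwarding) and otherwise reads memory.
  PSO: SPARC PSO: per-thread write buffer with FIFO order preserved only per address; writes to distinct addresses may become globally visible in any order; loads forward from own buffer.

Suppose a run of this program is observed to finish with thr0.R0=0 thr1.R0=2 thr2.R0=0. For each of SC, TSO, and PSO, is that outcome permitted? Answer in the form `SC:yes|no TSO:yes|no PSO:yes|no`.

SC:no TSO:yes PSO:yes

outcome vector order: (thr0.R0,thr1.R0,thr2.R0)
SC: 9 outcomes — {001; 002; 021; 022; 201; 202; 220; 221; 222}
TSO: 12 outcomes — {000; 001; 002; 020; 021; 022; 200; 201; 202; 220; 221; 222}
PSO: 12 outcomes — {000; 001; 002; 020; 021; 022; 200; 201; 202; 220; 221; 222}
target 020 ∈ {TSO,PSO}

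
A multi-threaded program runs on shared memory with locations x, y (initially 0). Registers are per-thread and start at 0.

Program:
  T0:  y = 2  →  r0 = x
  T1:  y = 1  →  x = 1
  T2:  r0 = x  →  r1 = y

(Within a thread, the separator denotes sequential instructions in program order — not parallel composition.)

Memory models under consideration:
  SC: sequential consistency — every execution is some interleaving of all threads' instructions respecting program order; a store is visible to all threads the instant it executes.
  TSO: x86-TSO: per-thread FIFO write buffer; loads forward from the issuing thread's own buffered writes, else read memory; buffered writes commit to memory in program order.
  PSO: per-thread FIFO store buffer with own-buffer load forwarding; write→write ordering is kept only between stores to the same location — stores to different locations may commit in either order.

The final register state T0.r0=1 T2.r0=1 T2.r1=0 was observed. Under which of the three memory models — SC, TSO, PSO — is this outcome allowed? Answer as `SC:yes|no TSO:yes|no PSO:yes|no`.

outcome vector order: (T0.r0,T2.r0,T2.r1)
[SC] allowed = {0/0/0; 0/0/1; 0/0/2; 0/1/1; 0/1/2; 1/0/0; 1/0/1; 1/0/2; 1/1/1; 1/1/2}
[TSO] allowed = {0/0/0; 0/0/1; 0/0/2; 0/1/1; 0/1/2; 1/0/0; 1/0/1; 1/0/2; 1/1/1; 1/1/2}
[PSO] allowed = {0/0/0; 0/0/1; 0/0/2; 0/1/0; 0/1/1; 0/1/2; 1/0/0; 1/0/1; 1/0/2; 1/1/0; 1/1/1; 1/1/2}
target 1/1/0 ∈ {PSO}

SC:no TSO:no PSO:yes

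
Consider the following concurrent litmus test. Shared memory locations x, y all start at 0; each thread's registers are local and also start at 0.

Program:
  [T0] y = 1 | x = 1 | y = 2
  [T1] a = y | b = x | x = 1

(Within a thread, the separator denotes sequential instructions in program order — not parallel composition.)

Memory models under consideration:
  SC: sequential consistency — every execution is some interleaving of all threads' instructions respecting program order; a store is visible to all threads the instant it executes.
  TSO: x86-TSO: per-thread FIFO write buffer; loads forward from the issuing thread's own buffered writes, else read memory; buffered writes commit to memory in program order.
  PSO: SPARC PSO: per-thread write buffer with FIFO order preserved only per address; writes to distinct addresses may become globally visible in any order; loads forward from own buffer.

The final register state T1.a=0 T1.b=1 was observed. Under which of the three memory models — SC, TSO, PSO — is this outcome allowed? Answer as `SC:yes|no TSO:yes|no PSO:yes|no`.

outcome vector order: (T1.a,T1.b)
[SC] allowed = {0/0, 0/1, 1/0, 1/1, 2/1}
[TSO] allowed = {0/0, 0/1, 1/0, 1/1, 2/1}
[PSO] allowed = {0/0, 0/1, 1/0, 1/1, 2/0, 2/1}
target 0/1 ∈ {SC,TSO,PSO}

SC:yes TSO:yes PSO:yes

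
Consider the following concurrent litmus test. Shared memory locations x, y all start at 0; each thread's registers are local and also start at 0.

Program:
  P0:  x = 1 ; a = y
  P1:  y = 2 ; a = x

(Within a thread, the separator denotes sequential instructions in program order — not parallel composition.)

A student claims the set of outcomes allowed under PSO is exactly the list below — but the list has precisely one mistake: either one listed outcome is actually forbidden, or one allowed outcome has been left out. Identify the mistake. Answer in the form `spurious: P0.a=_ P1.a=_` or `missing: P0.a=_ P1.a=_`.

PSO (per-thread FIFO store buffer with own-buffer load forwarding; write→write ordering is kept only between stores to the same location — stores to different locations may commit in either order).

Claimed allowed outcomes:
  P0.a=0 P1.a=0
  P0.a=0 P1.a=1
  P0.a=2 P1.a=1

outcome vector order: (P0.a,P1.a)
[PSO] allowed = {(0,0), (0,1), (2,0), (2,1)}
PSO∖claimed = {(2,0)}

missing: P0.a=2 P1.a=0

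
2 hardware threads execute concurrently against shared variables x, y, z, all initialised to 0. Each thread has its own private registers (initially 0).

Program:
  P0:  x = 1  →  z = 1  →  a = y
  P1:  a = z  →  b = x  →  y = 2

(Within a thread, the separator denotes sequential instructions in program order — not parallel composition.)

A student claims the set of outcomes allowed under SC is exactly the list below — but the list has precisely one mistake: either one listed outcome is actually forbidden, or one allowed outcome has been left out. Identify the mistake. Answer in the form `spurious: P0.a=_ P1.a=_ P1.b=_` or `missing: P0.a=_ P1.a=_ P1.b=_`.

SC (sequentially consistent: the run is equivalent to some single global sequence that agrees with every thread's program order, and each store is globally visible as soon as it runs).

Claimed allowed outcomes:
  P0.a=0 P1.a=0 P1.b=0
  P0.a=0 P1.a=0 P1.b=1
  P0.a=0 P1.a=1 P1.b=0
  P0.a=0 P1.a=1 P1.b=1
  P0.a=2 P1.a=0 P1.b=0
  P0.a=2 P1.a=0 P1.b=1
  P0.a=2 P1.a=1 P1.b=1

spurious: P0.a=0 P1.a=1 P1.b=0

outcome vector order: (P0.a,P1.a,P1.b)
under SC → (0,0,0), (0,0,1), (0,1,1), (2,0,0), (2,0,1), (2,1,1)
claimed∖SC = {(0,1,0)}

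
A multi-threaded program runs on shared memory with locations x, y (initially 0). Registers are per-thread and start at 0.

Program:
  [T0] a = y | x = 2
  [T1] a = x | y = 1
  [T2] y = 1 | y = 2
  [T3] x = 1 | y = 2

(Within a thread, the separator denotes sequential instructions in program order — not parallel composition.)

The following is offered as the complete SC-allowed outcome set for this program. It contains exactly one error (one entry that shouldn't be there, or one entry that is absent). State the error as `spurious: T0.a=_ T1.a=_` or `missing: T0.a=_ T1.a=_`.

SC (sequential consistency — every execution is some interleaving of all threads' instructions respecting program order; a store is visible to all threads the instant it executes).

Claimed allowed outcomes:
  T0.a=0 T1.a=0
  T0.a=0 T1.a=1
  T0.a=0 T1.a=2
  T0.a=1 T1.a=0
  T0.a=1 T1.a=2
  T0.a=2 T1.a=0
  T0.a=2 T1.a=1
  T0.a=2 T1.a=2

missing: T0.a=1 T1.a=1

outcome vector order: (T0.a,T1.a)
SC (9): 0/0; 0/1; 0/2; 1/0; 1/1; 1/2; 2/0; 2/1; 2/2
SC∖claimed = {1/1}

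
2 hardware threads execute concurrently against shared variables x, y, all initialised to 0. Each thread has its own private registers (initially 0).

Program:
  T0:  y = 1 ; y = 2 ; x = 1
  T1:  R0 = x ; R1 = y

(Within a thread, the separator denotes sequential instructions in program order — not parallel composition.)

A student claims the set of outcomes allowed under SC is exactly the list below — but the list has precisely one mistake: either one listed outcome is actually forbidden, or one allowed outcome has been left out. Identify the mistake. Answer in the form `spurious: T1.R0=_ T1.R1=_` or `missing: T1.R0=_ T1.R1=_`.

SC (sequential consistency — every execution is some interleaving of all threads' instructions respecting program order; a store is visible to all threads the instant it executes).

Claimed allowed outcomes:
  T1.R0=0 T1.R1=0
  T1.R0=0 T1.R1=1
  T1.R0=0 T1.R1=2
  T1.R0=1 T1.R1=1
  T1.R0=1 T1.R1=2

outcome vector order: (T1.R0,T1.R1)
SC: 4 outcomes — {(0,0); (0,1); (0,2); (1,2)}
claimed∖SC = {(1,1)}

spurious: T1.R0=1 T1.R1=1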